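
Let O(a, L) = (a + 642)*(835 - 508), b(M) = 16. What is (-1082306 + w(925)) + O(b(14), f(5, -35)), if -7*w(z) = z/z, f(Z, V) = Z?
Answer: -6069981/7 ≈ -8.6714e+5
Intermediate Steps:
w(z) = -⅐ (w(z) = -z/(7*z) = -⅐*1 = -⅐)
O(a, L) = 209934 + 327*a (O(a, L) = (642 + a)*327 = 209934 + 327*a)
(-1082306 + w(925)) + O(b(14), f(5, -35)) = (-1082306 - ⅐) + (209934 + 327*16) = -7576143/7 + (209934 + 5232) = -7576143/7 + 215166 = -6069981/7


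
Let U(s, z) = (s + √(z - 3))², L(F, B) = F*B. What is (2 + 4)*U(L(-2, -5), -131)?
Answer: -204 + 120*I*√134 ≈ -204.0 + 1389.1*I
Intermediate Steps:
L(F, B) = B*F
U(s, z) = (s + √(-3 + z))²
(2 + 4)*U(L(-2, -5), -131) = (2 + 4)*(-5*(-2) + √(-3 - 131))² = 6*(10 + √(-134))² = 6*(10 + I*√134)²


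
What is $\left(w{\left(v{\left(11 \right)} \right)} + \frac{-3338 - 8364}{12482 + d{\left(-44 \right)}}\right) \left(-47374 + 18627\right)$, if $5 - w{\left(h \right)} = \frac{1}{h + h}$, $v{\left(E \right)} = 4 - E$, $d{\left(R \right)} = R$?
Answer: $- \frac{10338427345}{87066} \approx -1.1874 \cdot 10^{5}$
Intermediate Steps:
$w{\left(h \right)} = 5 - \frac{1}{2 h}$ ($w{\left(h \right)} = 5 - \frac{1}{h + h} = 5 - \frac{1}{2 h}$)
$\left(w{\left(v{\left(11 \right)} \right)} + \frac{-3338 - 8364}{12482 + d{\left(-44 \right)}}\right) \left(-47374 + 18627\right) = \left(\left(5 - \frac{1}{2 \left(4 - 11\right)}\right) + \frac{-3338 - 8364}{12482 - 44}\right) \left(-47374 + 18627\right) = \left(\left(5 - \frac{1}{2 \left(4 - 11\right)}\right) - \frac{11702}{12438}\right) \left(-28747\right) = \left(\left(5 - \frac{1}{2 \left(-7\right)}\right) - \frac{5851}{6219}\right) \left(-28747\right) = \left(\left(5 - - \frac{1}{14}\right) - \frac{5851}{6219}\right) \left(-28747\right) = \left(\left(5 + \frac{1}{14}\right) - \frac{5851}{6219}\right) \left(-28747\right) = \left(\frac{71}{14} - \frac{5851}{6219}\right) \left(-28747\right) = \frac{359635}{87066} \left(-28747\right) = - \frac{10338427345}{87066}$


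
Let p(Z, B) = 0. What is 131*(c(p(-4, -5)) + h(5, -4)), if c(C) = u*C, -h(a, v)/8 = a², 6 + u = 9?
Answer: -26200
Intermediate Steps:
u = 3 (u = -6 + 9 = 3)
h(a, v) = -8*a²
c(C) = 3*C
131*(c(p(-4, -5)) + h(5, -4)) = 131*(3*0 - 8*5²) = 131*(0 - 8*25) = 131*(0 - 200) = 131*(-200) = -26200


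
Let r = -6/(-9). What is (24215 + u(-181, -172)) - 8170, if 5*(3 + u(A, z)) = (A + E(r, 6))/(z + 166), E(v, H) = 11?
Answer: 48143/3 ≈ 16048.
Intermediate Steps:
r = 2/3 (r = -6*(-1/9) = 2/3 ≈ 0.66667)
u(A, z) = -3 + (11 + A)/(5*(166 + z)) (u(A, z) = -3 + ((A + 11)/(z + 166))/5 = -3 + ((11 + A)/(166 + z))/5 = -3 + (11 + A)/(5*(166 + z)))
(24215 + u(-181, -172)) - 8170 = (24215 + (-2479 - 181 - 15*(-172))/(5*(166 - 172))) - 8170 = (24215 + (1/5)*(-2479 - 181 + 2580)/(-6)) - 8170 = (24215 + (1/5)*(-1/6)*(-80)) - 8170 = (24215 + 8/3) - 8170 = 72653/3 - 8170 = 48143/3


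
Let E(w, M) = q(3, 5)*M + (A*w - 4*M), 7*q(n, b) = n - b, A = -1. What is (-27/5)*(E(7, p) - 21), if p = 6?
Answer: 10152/35 ≈ 290.06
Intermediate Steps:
q(n, b) = -b/7 + n/7 (q(n, b) = (n - b)/7 = -b/7 + n/7)
E(w, M) = -w - 30*M/7 (E(w, M) = (-⅐*5 + (⅐)*3)*M + (-w - 4*M) = (-5/7 + 3/7)*M + (-w - 4*M) = -2*M/7 + (-w - 4*M) = -w - 30*M/7)
(-27/5)*(E(7, p) - 21) = (-27/5)*((-1*7 - 30/7*6) - 21) = (-27*⅕)*((-7 - 180/7) - 21) = -27*(-229/7 - 21)/5 = -27/5*(-376/7) = 10152/35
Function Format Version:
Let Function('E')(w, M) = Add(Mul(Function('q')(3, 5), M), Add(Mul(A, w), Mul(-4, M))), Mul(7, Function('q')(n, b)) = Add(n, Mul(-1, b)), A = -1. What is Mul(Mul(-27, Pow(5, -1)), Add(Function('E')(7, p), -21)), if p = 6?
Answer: Rational(10152, 35) ≈ 290.06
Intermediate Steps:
Function('q')(n, b) = Add(Mul(Rational(-1, 7), b), Mul(Rational(1, 7), n)) (Function('q')(n, b) = Mul(Rational(1, 7), Add(n, Mul(-1, b))) = Add(Mul(Rational(-1, 7), b), Mul(Rational(1, 7), n)))
Function('E')(w, M) = Add(Mul(-1, w), Mul(Rational(-30, 7), M)) (Function('E')(w, M) = Add(Mul(Add(Mul(Rational(-1, 7), 5), Mul(Rational(1, 7), 3)), M), Add(Mul(-1, w), Mul(-4, M))) = Add(Mul(Add(Rational(-5, 7), Rational(3, 7)), M), Add(Mul(-1, w), Mul(-4, M))) = Add(Mul(Rational(-2, 7), M), Add(Mul(-1, w), Mul(-4, M))) = Add(Mul(-1, w), Mul(Rational(-30, 7), M)))
Mul(Mul(-27, Pow(5, -1)), Add(Function('E')(7, p), -21)) = Mul(Mul(-27, Pow(5, -1)), Add(Add(Mul(-1, 7), Mul(Rational(-30, 7), 6)), -21)) = Mul(Mul(-27, Rational(1, 5)), Add(Add(-7, Rational(-180, 7)), -21)) = Mul(Rational(-27, 5), Add(Rational(-229, 7), -21)) = Mul(Rational(-27, 5), Rational(-376, 7)) = Rational(10152, 35)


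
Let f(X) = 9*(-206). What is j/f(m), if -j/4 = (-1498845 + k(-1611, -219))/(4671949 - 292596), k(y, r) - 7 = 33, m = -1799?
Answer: -16030/21709413 ≈ -0.00073839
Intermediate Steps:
k(y, r) = 40 (k(y, r) = 7 + 33 = 40)
f(X) = -1854
j = 32060/23419 (j = -4*(-1498845 + 40)/(4671949 - 292596) = -(-5995220)/4379353 = -4*(-8015/23419) = 32060/23419 ≈ 1.3690)
j/f(m) = (32060/23419)/(-1854) = (32060/23419)*(-1/1854) = -16030/21709413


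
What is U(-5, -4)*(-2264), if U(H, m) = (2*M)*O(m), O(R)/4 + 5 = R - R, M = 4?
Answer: 362240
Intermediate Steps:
O(R) = -20 (O(R) = -20 + 4*(R - R) = -20 + 4*0 = -20 + 0 = -20)
U(H, m) = -160 (U(H, m) = (2*4)*(-20) = 8*(-20) = -160)
U(-5, -4)*(-2264) = -160*(-2264) = 362240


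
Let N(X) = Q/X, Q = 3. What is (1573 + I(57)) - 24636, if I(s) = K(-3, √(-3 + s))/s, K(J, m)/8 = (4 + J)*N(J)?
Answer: -1314599/57 ≈ -23063.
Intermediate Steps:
N(X) = 3/X
K(J, m) = 24*(4 + J)/J (K(J, m) = 8*((4 + J)*(3/J)) = 8*(3*(4 + J)/J) = 24*(4 + J)/J)
I(s) = -8/s (I(s) = (24 + 96/(-3))/s = (24 + 96*(-⅓))/s = (24 - 32)/s = -8/s)
(1573 + I(57)) - 24636 = (1573 - 8/57) - 24636 = 89653/57 - 24636 = -1314599/57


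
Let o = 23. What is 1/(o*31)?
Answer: 1/713 ≈ 0.0014025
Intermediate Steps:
1/(o*31) = 1/(23*31) = 1/713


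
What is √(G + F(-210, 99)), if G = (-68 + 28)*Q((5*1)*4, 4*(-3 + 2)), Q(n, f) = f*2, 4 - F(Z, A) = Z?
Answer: √534 ≈ 23.108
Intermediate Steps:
F(Z, A) = 4 - Z
Q(n, f) = 2*f
G = 320 (G = (-68 + 28)*(2*(4*(-3 + 2))) = -80*4*(-1) = -80*(-4) = -40*(-8) = 320)
√(G + F(-210, 99)) = √(320 + (4 - 1*(-210))) = √(320 + (4 + 210)) = √(320 + 214) = √534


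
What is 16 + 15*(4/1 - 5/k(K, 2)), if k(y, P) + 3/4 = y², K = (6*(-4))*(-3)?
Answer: 525136/6911 ≈ 75.985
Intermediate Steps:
K = 72 (K = -24*(-3) = 72)
k(y, P) = -¾ + y²
16 + 15*(4/1 - 5/k(K, 2)) = 16 + 15*(4/1 - 5/(-¾ + 72²)) = 16 + 15*(4*1 - 5/(-¾ + 5184)) = 16 + 15*(4 - 5/20733/4) = 16 + 15*(4 - 5*4/20733) = 16 + 15*(4 - 20/20733) = 16 + 15*(82912/20733) = 16 + 414560/6911 = 525136/6911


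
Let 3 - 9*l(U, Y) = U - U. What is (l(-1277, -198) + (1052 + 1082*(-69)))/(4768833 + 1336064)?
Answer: -220817/18314691 ≈ -0.012057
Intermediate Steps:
l(U, Y) = ⅓ (l(U, Y) = ⅓ - (U - U)/9 = ⅓ - ⅑*0 = ⅓ + 0 = ⅓)
(l(-1277, -198) + (1052 + 1082*(-69)))/(4768833 + 1336064) = (⅓ + (1052 + 1082*(-69)))/(4768833 + 1336064) = (⅓ + (1052 - 74658))/6104897 = (⅓ - 73606)*(1/6104897) = -220817/3*1/6104897 = -220817/18314691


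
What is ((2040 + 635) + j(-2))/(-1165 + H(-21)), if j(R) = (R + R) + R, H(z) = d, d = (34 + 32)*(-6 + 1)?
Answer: -2669/1495 ≈ -1.7853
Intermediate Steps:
d = -330 (d = 66*(-5) = -330)
H(z) = -330
j(R) = 3*R (j(R) = 2*R + R = 3*R)
((2040 + 635) + j(-2))/(-1165 + H(-21)) = ((2040 + 635) + 3*(-2))/(-1165 - 330) = (2675 - 6)/(-1495) = 2669*(-1/1495) = -2669/1495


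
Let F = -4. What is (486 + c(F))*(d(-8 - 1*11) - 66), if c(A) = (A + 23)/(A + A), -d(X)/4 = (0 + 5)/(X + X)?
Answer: -1203259/38 ≈ -31665.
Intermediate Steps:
d(X) = -10/X (d(X) = -4*(0 + 5)/(X + X) = -20/(2*X) = -20*1/(2*X) = -10/X)
c(A) = (23 + A)/(2*A) (c(A) = (23 + A)/((2*A)) = (23 + A)*(1/(2*A)) = (23 + A)/(2*A))
(486 + c(F))*(d(-8 - 1*11) - 66) = (486 + (½)*(23 - 4)/(-4))*(-10/(-8 - 1*11) - 66) = (486 + (½)*(-¼)*19)*(-10/(-8 - 11) - 66) = (486 - 19/8)*(-10/(-19) - 66) = 3869*(-10*(-1/19) - 66)/8 = 3869*(10/19 - 66)/8 = (3869/8)*(-1244/19) = -1203259/38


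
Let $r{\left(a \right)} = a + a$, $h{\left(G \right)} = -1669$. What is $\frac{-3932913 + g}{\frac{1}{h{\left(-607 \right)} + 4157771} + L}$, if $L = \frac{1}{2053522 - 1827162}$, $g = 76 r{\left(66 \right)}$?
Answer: $- \frac{1845274674236981160}{2191231} \approx -8.4212 \cdot 10^{11}$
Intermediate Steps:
$r{\left(a \right)} = 2 a$
$g = 10032$ ($g = 76 \cdot 2 \cdot 66 = 76 \cdot 132 = 10032$)
$L = \frac{1}{226360} \approx 4.4177 \cdot 10^{-6}$
$\frac{-3932913 + g}{\frac{1}{h{\left(-607 \right)} + 4157771} + L} = \frac{-3932913 + 10032}{\frac{1}{-1669 + 4157771} + \frac{1}{226360}} = - \frac{3922881}{\frac{1}{4156102} + \frac{1}{226360}} = - \frac{3922881}{\frac{2191231}{470387624360}} = \left(-3922881\right) \frac{470387624360}{2191231} = - \frac{1845274674236981160}{2191231}$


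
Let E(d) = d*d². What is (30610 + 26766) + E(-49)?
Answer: -60273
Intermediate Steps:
E(d) = d³
(30610 + 26766) + E(-49) = (30610 + 26766) + (-49)³ = 57376 - 117649 = -60273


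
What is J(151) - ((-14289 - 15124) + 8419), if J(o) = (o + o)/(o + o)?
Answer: 20995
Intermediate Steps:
J(o) = 1 (J(o) = (2*o)/((2*o)) = (2*o)*(1/(2*o)) = 1)
J(151) - ((-14289 - 15124) + 8419) = 1 - ((-14289 - 15124) + 8419) = 1 - (-29413 + 8419) = 1 - 1*(-20994) = 1 + 20994 = 20995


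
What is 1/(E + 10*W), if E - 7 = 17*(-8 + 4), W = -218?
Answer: -1/2241 ≈ -0.00044623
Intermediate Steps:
E = -61 (E = 7 + 17*(-8 + 4) = 7 + 17*(-4) = 7 - 68 = -61)
1/(E + 10*W) = 1/(-61 + 10*(-218)) = 1/(-61 - 2180) = 1/(-2241) = -1/2241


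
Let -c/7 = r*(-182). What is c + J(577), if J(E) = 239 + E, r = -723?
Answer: -920286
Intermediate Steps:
c = -921102 (c = -(-5061)*(-182) = -7*131586 = -921102)
c + J(577) = -921102 + (239 + 577) = -921102 + 816 = -920286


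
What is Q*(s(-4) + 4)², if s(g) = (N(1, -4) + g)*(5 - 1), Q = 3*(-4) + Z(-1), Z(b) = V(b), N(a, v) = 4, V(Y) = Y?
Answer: -208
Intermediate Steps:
Z(b) = b
Q = -13 (Q = 3*(-4) - 1 = -12 - 1 = -13)
s(g) = 16 + 4*g (s(g) = (4 + g)*(5 - 1) = (4 + g)*4 = 16 + 4*g)
Q*(s(-4) + 4)² = -13*((16 + 4*(-4)) + 4)² = -13*((16 - 16) + 4)² = -13*(0 + 4)² = -13*4² = -13*16 = -208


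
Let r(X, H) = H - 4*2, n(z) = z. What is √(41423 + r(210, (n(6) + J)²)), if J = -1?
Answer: 4*√2590 ≈ 203.57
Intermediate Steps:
r(X, H) = -8 + H (r(X, H) = H - 8 = -8 + H)
√(41423 + r(210, (n(6) + J)²)) = √(41423 + (-8 + (6 - 1)²)) = √(41423 + (-8 + 5²)) = √(41423 + (-8 + 25)) = √(41423 + 17) = √41440 = 4*√2590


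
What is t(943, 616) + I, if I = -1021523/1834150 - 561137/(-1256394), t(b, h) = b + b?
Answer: 1086468141994772/576103763775 ≈ 1885.9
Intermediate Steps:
t(b, h) = 2*b
I = -63556484878/576103763775 (I = -1021523*1/1834150 - 561137*(-1/1256394) = -1021523/1834150 + 561137/1256394 = -63556484878/576103763775 ≈ -0.11032)
t(943, 616) + I = 2*943 - 63556484878/576103763775 = 1886 - 63556484878/576103763775 = 1086468141994772/576103763775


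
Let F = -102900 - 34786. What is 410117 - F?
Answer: 547803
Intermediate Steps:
F = -137686
410117 - F = 410117 - 1*(-137686) = 410117 + 137686 = 547803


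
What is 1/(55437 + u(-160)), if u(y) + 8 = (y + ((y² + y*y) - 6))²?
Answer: 1/2604524585 ≈ 3.8395e-10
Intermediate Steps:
u(y) = -8 + (-6 + y + 2*y²)² (u(y) = -8 + (y + ((y² + y*y) - 6))² = -8 + (y + ((y² + y²) - 6))² = -8 + (y + (2*y² - 6))² = -8 + (y + (-6 + 2*y²))² = -8 + (-6 + y + 2*y²)²)
1/(55437 + u(-160)) = 1/(55437 + (-8 + (-6 - 160 + 2*(-160)²)²)) = 1/(55437 + (-8 + (-6 - 160 + 2*25600)²)) = 1/(55437 + (-8 + (-6 - 160 + 51200)²)) = 1/(55437 + (-8 + 51034²)) = 1/(55437 + (-8 + 2604469156)) = 1/(55437 + 2604469148) = 1/2604524585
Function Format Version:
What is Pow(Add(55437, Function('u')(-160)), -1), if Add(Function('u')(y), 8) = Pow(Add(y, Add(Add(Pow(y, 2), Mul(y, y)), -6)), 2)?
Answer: Rational(1, 2604524585) ≈ 3.8395e-10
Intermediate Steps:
Function('u')(y) = Add(-8, Pow(Add(-6, y, Mul(2, Pow(y, 2))), 2)) (Function('u')(y) = Add(-8, Pow(Add(y, Add(Add(Pow(y, 2), Mul(y, y)), -6)), 2)) = Add(-8, Pow(Add(y, Add(Add(Pow(y, 2), Pow(y, 2)), -6)), 2)) = Add(-8, Pow(Add(y, Add(Mul(2, Pow(y, 2)), -6)), 2)) = Add(-8, Pow(Add(y, Add(-6, Mul(2, Pow(y, 2)))), 2)) = Add(-8, Pow(Add(-6, y, Mul(2, Pow(y, 2))), 2)))
Pow(Add(55437, Function('u')(-160)), -1) = Pow(Add(55437, Add(-8, Pow(Add(-6, -160, Mul(2, Pow(-160, 2))), 2))), -1) = Pow(Add(55437, Add(-8, Pow(Add(-6, -160, Mul(2, 25600)), 2))), -1) = Pow(Add(55437, Add(-8, Pow(Add(-6, -160, 51200), 2))), -1) = Pow(Add(55437, Add(-8, Pow(51034, 2))), -1) = Pow(Add(55437, Add(-8, 2604469156)), -1) = Pow(Add(55437, 2604469148), -1) = Pow(2604524585, -1) = Rational(1, 2604524585)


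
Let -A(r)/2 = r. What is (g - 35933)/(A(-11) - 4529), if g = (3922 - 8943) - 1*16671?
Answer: 57625/4507 ≈ 12.786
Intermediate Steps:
A(r) = -2*r
g = -21692 (g = -5021 - 16671 = -21692)
(g - 35933)/(A(-11) - 4529) = (-21692 - 35933)/(-2*(-11) - 4529) = -57625/(22 - 4529) = -57625/(-4507) = -57625*(-1/4507) = 57625/4507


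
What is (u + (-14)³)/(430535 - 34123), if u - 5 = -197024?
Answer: -199763/396412 ≈ -0.50393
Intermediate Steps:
u = -197019 (u = 5 - 197024 = -197019)
(u + (-14)³)/(430535 - 34123) = (-197019 + (-14)³)/(430535 - 34123) = (-197019 - 2744)/396412 = -199763*1/396412 = -199763/396412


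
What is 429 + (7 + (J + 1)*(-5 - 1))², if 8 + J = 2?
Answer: 1798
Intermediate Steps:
J = -6 (J = -8 + 2 = -6)
429 + (7 + (J + 1)*(-5 - 1))² = 429 + (7 + (-6 + 1)*(-5 - 1))² = 429 + (7 - 5*(-6))² = 429 + (7 + 30)² = 429 + 37² = 429 + 1369 = 1798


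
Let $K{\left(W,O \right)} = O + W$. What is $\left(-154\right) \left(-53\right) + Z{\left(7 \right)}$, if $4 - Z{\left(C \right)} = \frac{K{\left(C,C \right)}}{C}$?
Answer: $8164$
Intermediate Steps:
$Z{\left(C \right)} = 2$ ($Z{\left(C \right)} = 4 - \frac{C + C}{C} = 4 - \frac{2 C}{C} = 4 - 2 = 2$)
$\left(-154\right) \left(-53\right) + Z{\left(7 \right)} = \left(-154\right) \left(-53\right) + 2 = 8162 + 2 = 8164$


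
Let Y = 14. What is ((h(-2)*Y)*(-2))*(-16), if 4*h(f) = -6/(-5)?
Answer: 672/5 ≈ 134.40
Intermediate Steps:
h(f) = 3/10 (h(f) = (-6/(-5))/4 = (-6*(-1)/5)/4 = (-1*(-6/5))/4 = (¼)*(6/5) = 3/10)
((h(-2)*Y)*(-2))*(-16) = (((3/10)*14)*(-2))*(-16) = ((21/5)*(-2))*(-16) = -42/5*(-16) = 672/5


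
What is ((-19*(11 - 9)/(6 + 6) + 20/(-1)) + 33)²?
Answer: 3481/36 ≈ 96.694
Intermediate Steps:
((-19*(11 - 9)/(6 + 6) + 20/(-1)) + 33)² = ((-19/(12/2) + 20*(-1)) + 33)² = ((-19/(12*(½)) - 20) + 33)² = ((-19/6 - 20) + 33)² = (-139/6 + 33)² = (59/6)² = 3481/36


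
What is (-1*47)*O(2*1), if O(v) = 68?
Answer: -3196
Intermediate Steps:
(-1*47)*O(2*1) = -1*47*68 = -47*68 = -3196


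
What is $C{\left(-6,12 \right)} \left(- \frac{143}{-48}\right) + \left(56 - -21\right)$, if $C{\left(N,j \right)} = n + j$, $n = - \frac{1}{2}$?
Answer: $\frac{10681}{96} \approx 111.26$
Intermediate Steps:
$n = - \frac{1}{2}$ ($n = \left(-1\right) \frac{1}{2} = - \frac{1}{2} \approx -0.5$)
$C{\left(N,j \right)} = - \frac{1}{2} + j$
$C{\left(-6,12 \right)} \left(- \frac{143}{-48}\right) + \left(56 - -21\right) = \left(- \frac{1}{2} + 12\right) \left(- \frac{143}{-48}\right) + \left(56 - -21\right) = \frac{23 \left(\left(-143\right) \left(- \frac{1}{48}\right)\right)}{2} + \left(56 + 21\right) = \frac{23}{2} \cdot \frac{143}{48} + 77 = \frac{3289}{96} + 77 = \frac{10681}{96}$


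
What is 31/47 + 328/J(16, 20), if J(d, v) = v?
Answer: 4009/235 ≈ 17.060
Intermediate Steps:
31/47 + 328/J(16, 20) = 31/47 + 328/20 = 31*(1/47) + 328*(1/20) = 31/47 + 82/5 = 4009/235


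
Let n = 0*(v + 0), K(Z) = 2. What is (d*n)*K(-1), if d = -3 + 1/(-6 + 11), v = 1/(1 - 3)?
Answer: 0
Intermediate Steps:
v = -1/2 (v = 1/(-2) = -1/2 ≈ -0.50000)
n = 0 (n = 0*(-1/2 + 0) = 0*(-1/2) = 0)
d = -14/5 (d = -3 + 1/5 = -14/5 ≈ -2.8000)
(d*n)*K(-1) = -14/5*0*2 = 0*2 = 0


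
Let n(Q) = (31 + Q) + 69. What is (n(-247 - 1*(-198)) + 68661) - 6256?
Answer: 62456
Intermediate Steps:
n(Q) = 100 + Q
(n(-247 - 1*(-198)) + 68661) - 6256 = ((100 + (-247 - 1*(-198))) + 68661) - 6256 = ((100 + (-247 + 198)) + 68661) - 6256 = ((100 - 49) + 68661) - 6256 = (51 + 68661) - 6256 = 68712 - 6256 = 62456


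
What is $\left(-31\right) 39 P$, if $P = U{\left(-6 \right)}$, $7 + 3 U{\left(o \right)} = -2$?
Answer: $3627$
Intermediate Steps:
$U{\left(o \right)} = -3$ ($U{\left(o \right)} = - \frac{7}{3} + \frac{1}{3} \left(-2\right) = - \frac{7}{3} - \frac{2}{3} = -3$)
$P = -3$
$\left(-31\right) 39 P = \left(-31\right) 39 \left(-3\right) = \left(-1209\right) \left(-3\right) = 3627$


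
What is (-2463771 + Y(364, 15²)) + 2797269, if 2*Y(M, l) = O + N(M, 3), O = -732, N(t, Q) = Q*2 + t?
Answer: 333317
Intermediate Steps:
N(t, Q) = t + 2*Q (N(t, Q) = 2*Q + t = t + 2*Q)
Y(M, l) = -363 + M/2 (Y(M, l) = (-732 + (M + 2*3))/2 = (-732 + (M + 6))/2 = (-732 + (6 + M))/2 = (-726 + M)/2 = -363 + M/2)
(-2463771 + Y(364, 15²)) + 2797269 = (-2463771 + (-363 + (½)*364)) + 2797269 = (-2463771 + (-363 + 182)) + 2797269 = (-2463771 - 181) + 2797269 = -2463952 + 2797269 = 333317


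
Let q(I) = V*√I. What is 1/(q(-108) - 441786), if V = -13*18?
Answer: I/(6*(-73631*I + 234*√3)) ≈ -2.2635e-6 + 1.2459e-8*I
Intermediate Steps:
V = -234
q(I) = -234*√I
1/(q(-108) - 441786) = 1/(-1404*I*√3 - 441786) = 1/(-441786 - 1404*I*√3)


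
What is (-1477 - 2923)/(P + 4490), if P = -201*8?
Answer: -200/131 ≈ -1.5267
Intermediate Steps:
P = -1608
(-1477 - 2923)/(P + 4490) = (-1477 - 2923)/(-1608 + 4490) = -4400/2882 = -4400*1/2882 = -200/131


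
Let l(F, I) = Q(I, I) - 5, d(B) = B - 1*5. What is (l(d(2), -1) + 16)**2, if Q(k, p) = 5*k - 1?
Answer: 25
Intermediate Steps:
Q(k, p) = -1 + 5*k
d(B) = -5 + B (d(B) = B - 5 = -5 + B)
l(F, I) = -6 + 5*I (l(F, I) = (-1 + 5*I) - 5 = -6 + 5*I)
(l(d(2), -1) + 16)**2 = ((-6 + 5*(-1)) + 16)**2 = ((-6 - 5) + 16)**2 = (-11 + 16)**2 = 5**2 = 25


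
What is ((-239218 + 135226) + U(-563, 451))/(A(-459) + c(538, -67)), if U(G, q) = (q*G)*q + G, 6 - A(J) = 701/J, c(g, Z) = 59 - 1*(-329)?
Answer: -52610266962/181547 ≈ -2.8979e+5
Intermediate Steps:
c(g, Z) = 388 (c(g, Z) = 59 + 329 = 388)
A(J) = 6 - 701/J
U(G, q) = G + G*q**2 (U(G, q) = (G*q)*q + G = G*q**2 + G = G + G*q**2)
((-239218 + 135226) + U(-563, 451))/(A(-459) + c(538, -67)) = ((-239218 + 135226) - 563*(1 + 451**2))/((6 - 701/(-459)) + 388) = (-103992 - 563*(1 + 203401))/((6 - 701*(-1/459)) + 388) = (-103992 - 563*203402)/((6 + 701/459) + 388) = (-103992 - 114515326)/(3455/459 + 388) = -114619318/181547/459 = -114619318*459/181547 = -52610266962/181547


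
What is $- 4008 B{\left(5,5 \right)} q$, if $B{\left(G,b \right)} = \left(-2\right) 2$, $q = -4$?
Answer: $-64128$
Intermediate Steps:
$B{\left(G,b \right)} = -4$
$- 4008 B{\left(5,5 \right)} q = - 4008 \left(\left(-4\right) \left(-4\right)\right) = \left(-4008\right) 16 = -64128$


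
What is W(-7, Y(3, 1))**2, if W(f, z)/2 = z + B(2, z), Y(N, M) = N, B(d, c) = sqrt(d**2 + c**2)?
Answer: 88 + 24*sqrt(13) ≈ 174.53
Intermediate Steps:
B(d, c) = sqrt(c**2 + d**2)
W(f, z) = 2*z + 2*sqrt(4 + z**2) (W(f, z) = 2*(z + sqrt(z**2 + 2**2)) = 2*(z + sqrt(z**2 + 4)) = 2*(z + sqrt(4 + z**2)) = 2*z + 2*sqrt(4 + z**2))
W(-7, Y(3, 1))**2 = (2*3 + 2*sqrt(4 + 3**2))**2 = (6 + 2*sqrt(4 + 9))**2 = (6 + 2*sqrt(13))**2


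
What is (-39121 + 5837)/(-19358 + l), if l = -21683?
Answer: 33284/41041 ≈ 0.81099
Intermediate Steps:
(-39121 + 5837)/(-19358 + l) = (-39121 + 5837)/(-19358 - 21683) = -33284/(-41041) = -33284*(-1/41041) = 33284/41041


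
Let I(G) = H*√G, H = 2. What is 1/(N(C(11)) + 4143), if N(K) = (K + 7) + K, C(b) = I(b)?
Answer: 2075/8611162 - √11/4305581 ≈ 0.00024020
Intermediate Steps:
I(G) = 2*√G
C(b) = 2*√b
N(K) = 7 + 2*K (N(K) = (7 + K) + K = 7 + 2*K)
1/(N(C(11)) + 4143) = 1/((7 + 2*(2*√11)) + 4143) = 1/((7 + 4*√11) + 4143) = 1/(4150 + 4*√11)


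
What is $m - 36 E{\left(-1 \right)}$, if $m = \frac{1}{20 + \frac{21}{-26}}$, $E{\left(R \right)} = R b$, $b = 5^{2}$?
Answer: $\frac{449126}{499} \approx 900.05$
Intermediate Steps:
$b = 25$
$E{\left(R \right)} = 25 R$ ($E{\left(R \right)} = R 25 = 25 R$)
$m = \frac{26}{499}$ ($m = \frac{1}{20 + 21 \left(- \frac{1}{26}\right)} = \frac{1}{20 - \frac{21}{26}} = \frac{1}{\frac{499}{26}} = \frac{26}{499} \approx 0.052104$)
$m - 36 E{\left(-1 \right)} = \frac{26}{499} - 36 \cdot 25 \left(-1\right) = \frac{26}{499} - -900 = \frac{26}{499} + 900 = \frac{449126}{499}$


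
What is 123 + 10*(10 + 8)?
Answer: 303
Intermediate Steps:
123 + 10*(10 + 8) = 123 + 10*18 = 123 + 180 = 303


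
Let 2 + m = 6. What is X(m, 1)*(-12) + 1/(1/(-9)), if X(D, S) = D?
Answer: -57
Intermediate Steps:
m = 4 (m = -2 + 6 = 4)
X(m, 1)*(-12) + 1/(1/(-9)) = 4*(-12) + 1/(1/(-9)) = -48 + 1/(-1/9) = -48 - 9 = -57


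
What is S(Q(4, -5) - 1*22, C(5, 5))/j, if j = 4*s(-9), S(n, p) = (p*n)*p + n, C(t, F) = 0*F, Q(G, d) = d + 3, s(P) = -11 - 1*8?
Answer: 6/19 ≈ 0.31579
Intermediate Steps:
s(P) = -19 (s(P) = -11 - 8 = -19)
Q(G, d) = 3 + d
C(t, F) = 0
S(n, p) = n + n*p² (S(n, p) = (n*p)*p + n = n*p² + n = n + n*p²)
j = -76 (j = 4*(-19) = -76)
S(Q(4, -5) - 1*22, C(5, 5))/j = (((3 - 5) - 1*22)*(1 + 0²))/(-76) = ((-2 - 22)*(1 + 0))*(-1/76) = -24*1*(-1/76) = -24*(-1/76) = 6/19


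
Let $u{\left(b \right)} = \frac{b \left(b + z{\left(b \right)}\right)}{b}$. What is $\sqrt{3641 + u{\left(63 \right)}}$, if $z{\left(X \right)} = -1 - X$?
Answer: $2 \sqrt{910} \approx 60.332$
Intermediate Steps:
$u{\left(b \right)} = -1$ ($u{\left(b \right)} = \frac{b \left(b - \left(1 + b\right)\right)}{b} = \frac{b \left(-1\right)}{b} = \frac{\left(-1\right) b}{b} = -1$)
$\sqrt{3641 + u{\left(63 \right)}} = \sqrt{3641 - 1} = \sqrt{3640} = 2 \sqrt{910}$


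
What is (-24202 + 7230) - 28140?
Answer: -45112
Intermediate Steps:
(-24202 + 7230) - 28140 = -16972 - 28140 = -45112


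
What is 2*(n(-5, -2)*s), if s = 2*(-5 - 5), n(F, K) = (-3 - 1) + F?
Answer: 360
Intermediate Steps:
n(F, K) = -4 + F
s = -20 (s = 2*(-10) = -20)
2*(n(-5, -2)*s) = 2*((-4 - 5)*(-20)) = 2*(-9*(-20)) = 2*180 = 360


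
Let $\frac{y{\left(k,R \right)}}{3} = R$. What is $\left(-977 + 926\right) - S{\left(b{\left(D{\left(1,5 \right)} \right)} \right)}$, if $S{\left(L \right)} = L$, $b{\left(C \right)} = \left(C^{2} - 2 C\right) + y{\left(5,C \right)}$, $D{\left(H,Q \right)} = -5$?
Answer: $-71$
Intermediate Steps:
$y{\left(k,R \right)} = 3 R$
$b{\left(C \right)} = C + C^{2}$ ($b{\left(C \right)} = \left(C^{2} - 2 C\right) + 3 C = C + C^{2}$)
$\left(-977 + 926\right) - S{\left(b{\left(D{\left(1,5 \right)} \right)} \right)} = \left(-977 + 926\right) - - 5 \left(1 - 5\right) = -51 - \left(-5\right) \left(-4\right) = -51 - 20 = -71$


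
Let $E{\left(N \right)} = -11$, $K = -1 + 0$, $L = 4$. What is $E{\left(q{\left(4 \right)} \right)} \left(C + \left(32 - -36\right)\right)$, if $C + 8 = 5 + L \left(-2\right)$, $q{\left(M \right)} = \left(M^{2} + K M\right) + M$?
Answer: $-627$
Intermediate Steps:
$K = -1$
$q{\left(M \right)} = M^{2}$ ($q{\left(M \right)} = \left(M^{2} - M\right) + M = M^{2}$)
$C = -11$ ($C = -8 + \left(5 + 4 \left(-2\right)\right) = -8 + \left(5 - 8\right) = -8 - 3 = -11$)
$E{\left(q{\left(4 \right)} \right)} \left(C + \left(32 - -36\right)\right) = - 11 \left(-11 + \left(32 - -36\right)\right) = - 11 \left(-11 + \left(32 + 36\right)\right) = - 11 \left(-11 + 68\right) = \left(-11\right) 57 = -627$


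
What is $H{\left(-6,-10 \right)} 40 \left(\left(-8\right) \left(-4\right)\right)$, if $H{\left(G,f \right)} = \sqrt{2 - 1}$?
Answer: $1280$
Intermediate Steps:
$H{\left(G,f \right)} = 1$ ($H{\left(G,f \right)} = \sqrt{1} = 1$)
$H{\left(-6,-10 \right)} 40 \left(\left(-8\right) \left(-4\right)\right) = 1 \cdot 40 \left(\left(-8\right) \left(-4\right)\right) = 40 \cdot 32 = 1280$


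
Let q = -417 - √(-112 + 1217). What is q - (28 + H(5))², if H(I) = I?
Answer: -1506 - √1105 ≈ -1539.2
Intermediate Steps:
q = -417 - √1105 ≈ -450.24
q - (28 + H(5))² = (-417 - √1105) - (28 + 5)² = (-417 - √1105) - 1*33² = (-417 - √1105) - 1*1089 = (-417 - √1105) - 1089 = -1506 - √1105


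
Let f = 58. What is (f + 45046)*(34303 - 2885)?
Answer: 1417077472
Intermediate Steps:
(f + 45046)*(34303 - 2885) = (58 + 45046)*(34303 - 2885) = 45104*31418 = 1417077472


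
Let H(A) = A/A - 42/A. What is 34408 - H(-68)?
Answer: 1169817/34 ≈ 34406.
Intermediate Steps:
H(A) = 1 - 42/A
34408 - H(-68) = 34408 - (-42 - 68)/(-68) = 34408 - (-1)*(-110)/68 = 34408 - 1*55/34 = 34408 - 55/34 = 1169817/34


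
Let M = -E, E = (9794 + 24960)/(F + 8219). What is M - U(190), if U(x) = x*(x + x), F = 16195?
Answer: -881362777/12207 ≈ -72201.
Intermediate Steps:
U(x) = 2*x**2 (U(x) = x*(2*x) = 2*x**2)
E = 17377/12207 (E = (9794 + 24960)/(16195 + 8219) = 34754/24414 = 34754*(1/24414) = 17377/12207 ≈ 1.4235)
M = -17377/12207 (M = -1*17377/12207 = -17377/12207 ≈ -1.4235)
M - U(190) = -17377/12207 - 2*190**2 = -17377/12207 - 2*36100 = -17377/12207 - 1*72200 = -17377/12207 - 72200 = -881362777/12207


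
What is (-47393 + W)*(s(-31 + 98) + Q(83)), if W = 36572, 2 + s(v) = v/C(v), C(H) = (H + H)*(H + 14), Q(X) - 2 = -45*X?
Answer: 2182483883/54 ≈ 4.0416e+7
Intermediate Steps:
Q(X) = 2 - 45*X
C(H) = 2*H*(14 + H) (C(H) = (2*H)*(14 + H) = 2*H*(14 + H))
s(v) = -2 + 1/(2*(14 + v)) (s(v) = -2 + v/((2*v*(14 + v))) = -2 + v*(1/(2*v*(14 + v))) = -2 + 1/(2*(14 + v)))
(-47393 + W)*(s(-31 + 98) + Q(83)) = (-47393 + 36572)*((-55 - 4*(-31 + 98))/(2*(14 + (-31 + 98))) + (2 - 45*83)) = -10821*((-55 - 4*67)/(2*(14 + 67)) + (2 - 3735)) = -10821*((½)*(-55 - 268)/81 - 3733) = -10821*((½)*(1/81)*(-323) - 3733) = -10821*(-323/162 - 3733) = -10821*(-605069/162) = 2182483883/54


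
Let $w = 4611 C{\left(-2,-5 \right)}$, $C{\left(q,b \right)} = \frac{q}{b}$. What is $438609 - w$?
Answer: $\frac{2183823}{5} \approx 4.3676 \cdot 10^{5}$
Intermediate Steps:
$w = \frac{9222}{5}$ ($w = 4611 \left(- \frac{2}{-5}\right) = 4611 \left(\left(-2\right) \left(- \frac{1}{5}\right)\right) = 4611 \cdot \frac{2}{5} = \frac{9222}{5} \approx 1844.4$)
$438609 - w = 438609 - \frac{9222}{5} = \frac{2183823}{5}$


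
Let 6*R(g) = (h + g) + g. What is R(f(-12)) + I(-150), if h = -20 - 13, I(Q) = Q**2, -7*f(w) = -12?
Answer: 314931/14 ≈ 22495.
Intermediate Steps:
f(w) = 12/7 (f(w) = -1/7*(-12) = 12/7)
h = -33
R(g) = -11/2 + g/3 (R(g) = ((-33 + g) + g)/6 = (-33 + 2*g)/6 = -11/2 + g/3)
R(f(-12)) + I(-150) = (-11/2 + (1/3)*(12/7)) + (-150)**2 = (-11/2 + 4/7) + 22500 = -69/14 + 22500 = 314931/14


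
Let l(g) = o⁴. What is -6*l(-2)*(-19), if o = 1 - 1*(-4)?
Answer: 71250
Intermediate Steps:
o = 5 (o = 1 + 4 = 5)
l(g) = 625 (l(g) = 5⁴ = 625)
-6*l(-2)*(-19) = -6*625*(-19) = -3750*(-19) = 71250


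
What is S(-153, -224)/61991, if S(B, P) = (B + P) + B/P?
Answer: -84295/13885984 ≈ -0.0060705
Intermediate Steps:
S(B, P) = B + P + B/P
S(-153, -224)/61991 = (-153 - 224 - 153/(-224))/61991 = (-153 - 224 - 153*(-1/224))*(1/61991) = (-153 - 224 + 153/224)*(1/61991) = -84295/224*1/61991 = -84295/13885984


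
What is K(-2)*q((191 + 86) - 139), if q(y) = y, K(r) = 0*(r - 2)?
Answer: 0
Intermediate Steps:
K(r) = 0 (K(r) = 0*(-2 + r) = 0)
K(-2)*q((191 + 86) - 139) = 0*((191 + 86) - 139) = 0*(277 - 139) = 0*138 = 0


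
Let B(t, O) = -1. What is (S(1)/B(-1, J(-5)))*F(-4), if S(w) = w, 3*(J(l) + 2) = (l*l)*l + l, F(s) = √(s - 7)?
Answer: -I*√11 ≈ -3.3166*I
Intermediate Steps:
F(s) = √(-7 + s)
J(l) = -2 + l/3 + l³/3 (J(l) = -2 + ((l*l)*l + l)/3 = -2 + (l²*l + l)/3 = -2 + (l³ + l)/3 = -2 + (l + l³)/3 = -2 + (l/3 + l³/3) = -2 + l/3 + l³/3)
(S(1)/B(-1, J(-5)))*F(-4) = (1/(-1))*√(-7 - 4) = (1*(-1))*√(-11) = -I*√11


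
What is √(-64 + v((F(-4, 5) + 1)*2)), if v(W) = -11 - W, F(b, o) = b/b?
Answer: I*√79 ≈ 8.8882*I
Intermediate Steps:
F(b, o) = 1
√(-64 + v((F(-4, 5) + 1)*2)) = √(-64 + (-11 - (1 + 1)*2)) = √(-64 + (-11 - 2*2)) = √(-64 + (-11 - 1*4)) = √(-64 + (-11 - 4)) = √(-64 - 15) = √(-79) = I*√79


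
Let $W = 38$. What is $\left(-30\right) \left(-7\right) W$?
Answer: $7980$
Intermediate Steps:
$\left(-30\right) \left(-7\right) W = \left(-30\right) \left(-7\right) 38 = 210 \cdot 38 = 7980$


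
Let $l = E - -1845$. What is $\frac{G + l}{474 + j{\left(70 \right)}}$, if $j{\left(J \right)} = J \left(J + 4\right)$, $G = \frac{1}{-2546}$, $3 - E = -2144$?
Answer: $\frac{10163631}{14395084} \approx 0.70605$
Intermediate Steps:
$E = 2147$ ($E = 3 - -2144 = 3 + 2144 = 2147$)
$G = - \frac{1}{2546} \approx -0.00039277$
$l = 3992$ ($l = 2147 - -1845 = 2147 + 1845 = 3992$)
$j{\left(J \right)} = J \left(4 + J\right)$
$\frac{G + l}{474 + j{\left(70 \right)}} = \frac{- \frac{1}{2546} + 3992}{474 + 70 \left(4 + 70\right)} = \frac{10163631}{2546 \left(474 + 70 \cdot 74\right)} = \frac{10163631}{2546 \left(474 + 5180\right)} = \frac{10163631}{2546 \cdot 5654} = \frac{10163631}{2546} \cdot \frac{1}{5654} = \frac{10163631}{14395084}$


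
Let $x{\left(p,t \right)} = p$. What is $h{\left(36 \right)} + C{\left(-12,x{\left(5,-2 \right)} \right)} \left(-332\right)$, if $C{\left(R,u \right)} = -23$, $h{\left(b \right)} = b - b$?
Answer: $7636$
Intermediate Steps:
$h{\left(b \right)} = 0$
$h{\left(36 \right)} + C{\left(-12,x{\left(5,-2 \right)} \right)} \left(-332\right) = 0 - -7636 = 0 + 7636 = 7636$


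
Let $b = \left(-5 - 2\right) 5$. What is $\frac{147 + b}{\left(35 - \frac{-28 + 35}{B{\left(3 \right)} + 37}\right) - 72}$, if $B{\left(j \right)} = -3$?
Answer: $- \frac{3808}{1265} \approx -3.0103$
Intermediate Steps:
$b = -35$ ($b = \left(-7\right) 5 = -35$)
$\frac{147 + b}{\left(35 - \frac{-28 + 35}{B{\left(3 \right)} + 37}\right) - 72} = \frac{147 - 35}{\left(35 - \frac{-28 + 35}{-3 + 37}\right) - 72} = \frac{1}{\left(35 - \frac{7}{34}\right) - 72} \cdot 112 = \frac{1}{\frac{1183}{34} - 72} \cdot 112 = \frac{1}{- \frac{1265}{34}} \cdot 112 = \left(- \frac{34}{1265}\right) 112 = - \frac{3808}{1265}$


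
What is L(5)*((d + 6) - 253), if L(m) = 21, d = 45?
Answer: -4242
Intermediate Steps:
L(5)*((d + 6) - 253) = 21*((45 + 6) - 253) = 21*(51 - 253) = 21*(-202) = -4242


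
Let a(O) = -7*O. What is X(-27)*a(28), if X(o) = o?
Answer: 5292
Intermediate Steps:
X(-27)*a(28) = -(-189)*28 = -27*(-196) = 5292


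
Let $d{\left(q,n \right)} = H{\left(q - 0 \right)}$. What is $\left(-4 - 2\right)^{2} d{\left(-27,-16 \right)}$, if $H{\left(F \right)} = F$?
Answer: $-972$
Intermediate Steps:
$d{\left(q,n \right)} = q$ ($d{\left(q,n \right)} = q - 0 = q + 0 = q$)
$\left(-4 - 2\right)^{2} d{\left(-27,-16 \right)} = \left(-4 - 2\right)^{2} \left(-27\right) = \left(-6\right)^{2} \left(-27\right) = 36 \left(-27\right) = -972$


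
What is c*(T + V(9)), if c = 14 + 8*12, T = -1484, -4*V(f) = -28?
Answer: -162470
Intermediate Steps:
V(f) = 7 (V(f) = -¼*(-28) = 7)
c = 110 (c = 14 + 96 = 110)
c*(T + V(9)) = 110*(-1484 + 7) = 110*(-1477) = -162470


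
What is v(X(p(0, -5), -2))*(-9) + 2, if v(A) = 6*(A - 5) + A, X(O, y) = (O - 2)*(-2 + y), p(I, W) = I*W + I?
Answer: -232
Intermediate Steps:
p(I, W) = I + I*W
X(O, y) = (-2 + O)*(-2 + y)
v(A) = -30 + 7*A (v(A) = 6*(-5 + A) + A = (-30 + 6*A) + A = -30 + 7*A)
v(X(p(0, -5), -2))*(-9) + 2 = (-30 + 7*(4 - 0*(1 - 5) - 2*(-2) + (0*(1 - 5))*(-2)))*(-9) + 2 = (-30 + 7*(4 - 0*(-4) + 4 + (0*(-4))*(-2)))*(-9) + 2 = (-30 + 7*(4 - 2*0 + 4 + 0*(-2)))*(-9) + 2 = (-30 + 7*(4 + 0 + 4 + 0))*(-9) + 2 = (-30 + 7*8)*(-9) + 2 = (-30 + 56)*(-9) + 2 = 26*(-9) + 2 = -234 + 2 = -232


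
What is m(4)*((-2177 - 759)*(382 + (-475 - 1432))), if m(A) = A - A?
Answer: 0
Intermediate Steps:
m(A) = 0
m(4)*((-2177 - 759)*(382 + (-475 - 1432))) = 0*((-2177 - 759)*(382 + (-475 - 1432))) = 0*(-2936*(382 - 1907)) = 0*(-2936*(-1525)) = 0*4477400 = 0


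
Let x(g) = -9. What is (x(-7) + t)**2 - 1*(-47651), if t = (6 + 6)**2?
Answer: 65876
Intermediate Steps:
t = 144 (t = 12**2 = 144)
(x(-7) + t)**2 - 1*(-47651) = (-9 + 144)**2 - 1*(-47651) = 135**2 + 47651 = 18225 + 47651 = 65876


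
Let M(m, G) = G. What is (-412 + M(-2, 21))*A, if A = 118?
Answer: -46138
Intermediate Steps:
(-412 + M(-2, 21))*A = (-412 + 21)*118 = -391*118 = -46138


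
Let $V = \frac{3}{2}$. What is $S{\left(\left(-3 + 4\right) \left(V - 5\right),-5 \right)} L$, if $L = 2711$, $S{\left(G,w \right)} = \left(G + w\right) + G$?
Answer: $-32532$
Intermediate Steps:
$V = \frac{3}{2}$ ($V = 3 \cdot \frac{1}{2} = \frac{3}{2} \approx 1.5$)
$S{\left(G,w \right)} = w + 2 G$
$S{\left(\left(-3 + 4\right) \left(V - 5\right),-5 \right)} L = \left(-5 + 2 \left(-3 + 4\right) \left(\frac{3}{2} - 5\right)\right) 2711 = \left(-5 + 2 \cdot 1 \left(- \frac{7}{2}\right)\right) 2711 = \left(-5 + 2 \left(- \frac{7}{2}\right)\right) 2711 = \left(-5 - 7\right) 2711 = \left(-12\right) 2711 = -32532$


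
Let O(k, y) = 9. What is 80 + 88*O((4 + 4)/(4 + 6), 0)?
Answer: 872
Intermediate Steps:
80 + 88*O((4 + 4)/(4 + 6), 0) = 80 + 88*9 = 80 + 792 = 872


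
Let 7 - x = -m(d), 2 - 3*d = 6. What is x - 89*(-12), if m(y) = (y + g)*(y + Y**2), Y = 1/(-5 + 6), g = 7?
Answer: 9658/9 ≈ 1073.1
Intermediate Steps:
d = -4/3 (d = 2/3 - 1/3*6 = 2/3 - 2 = -4/3 ≈ -1.3333)
Y = 1 (Y = 1/1 = 1)
m(y) = (1 + y)*(7 + y) (m(y) = (y + 7)*(y + 1**2) = (7 + y)*(y + 1) = (7 + y)*(1 + y) = (1 + y)*(7 + y))
x = 46/9 (x = 7 - (-1)*(7 + (-4/3)**2 + 8*(-4/3)) = 7 - (-1)*(7 + 16/9 - 32/3) = 7 - (-1)*(-17)/9 = 7 - 1*17/9 = 7 - 17/9 = 46/9 ≈ 5.1111)
x - 89*(-12) = 46/9 - 89*(-12) = 46/9 + 1068 = 9658/9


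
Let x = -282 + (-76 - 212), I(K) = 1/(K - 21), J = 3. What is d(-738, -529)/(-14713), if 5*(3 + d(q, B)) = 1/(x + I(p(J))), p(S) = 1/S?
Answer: 530207/2600007795 ≈ 0.00020393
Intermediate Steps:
I(K) = 1/(-21 + K)
x = -570 (x = -282 - 288 = -570)
d(q, B) = -530207/176715 (d(q, B) = -3 + 1/(5*(-570 + 1/(-21 + 1/3))) = -3 + 1/(5*(-570 + 1/(-21 + ⅓))) = -3 + 1/(5*(-570 + 1/(-62/3))) = -3 + 1/(5*(-570 - 3/62)) = -3 + 1/(5*(-35343/62)) = -3 + (⅕)*(-62/35343) = -3 - 62/176715 = -530207/176715)
d(-738, -529)/(-14713) = -530207/176715/(-14713) = -530207/176715*(-1/14713) = 530207/2600007795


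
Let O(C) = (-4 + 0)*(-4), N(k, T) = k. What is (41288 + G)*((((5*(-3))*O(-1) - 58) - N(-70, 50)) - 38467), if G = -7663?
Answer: -1301119375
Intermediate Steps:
O(C) = 16 (O(C) = -4*(-4) = 16)
(41288 + G)*((((5*(-3))*O(-1) - 58) - N(-70, 50)) - 38467) = (41288 - 7663)*((((5*(-3))*16 - 58) - 1*(-70)) - 38467) = 33625*(((-15*16 - 58) + 70) - 38467) = 33625*(((-240 - 58) + 70) - 38467) = 33625*((-298 + 70) - 38467) = 33625*(-228 - 38467) = 33625*(-38695) = -1301119375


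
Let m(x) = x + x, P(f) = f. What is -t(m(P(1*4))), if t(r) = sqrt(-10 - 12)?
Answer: -I*sqrt(22) ≈ -4.6904*I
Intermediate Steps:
m(x) = 2*x
t(r) = I*sqrt(22) (t(r) = sqrt(-22) = I*sqrt(22))
-t(m(P(1*4))) = -I*sqrt(22)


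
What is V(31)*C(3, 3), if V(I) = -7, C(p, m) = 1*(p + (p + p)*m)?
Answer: -147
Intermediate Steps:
C(p, m) = p + 2*m*p (C(p, m) = 1*(p + (2*p)*m) = 1*(p + 2*m*p) = p + 2*m*p)
V(31)*C(3, 3) = -21*(1 + 2*3) = -21*(1 + 6) = -21*7 = -7*21 = -147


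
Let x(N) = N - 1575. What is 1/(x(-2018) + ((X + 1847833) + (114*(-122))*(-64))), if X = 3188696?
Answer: 1/5923048 ≈ 1.6883e-7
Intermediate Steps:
x(N) = -1575 + N
1/(x(-2018) + ((X + 1847833) + (114*(-122))*(-64))) = 1/((-1575 - 2018) + ((3188696 + 1847833) + (114*(-122))*(-64))) = 1/(-3593 + (5036529 - 13908*(-64))) = 1/(-3593 + (5036529 + 890112)) = 1/(-3593 + 5926641) = 1/5923048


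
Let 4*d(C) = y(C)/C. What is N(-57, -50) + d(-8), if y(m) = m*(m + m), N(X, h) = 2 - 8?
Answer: -10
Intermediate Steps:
N(X, h) = -6
y(m) = 2*m² (y(m) = m*(2*m) = 2*m²)
d(C) = C/2 (d(C) = ((2*C²)/C)/4 = (2*C)/4 = C/2)
N(-57, -50) + d(-8) = -6 + (½)*(-8) = -6 - 4 = -10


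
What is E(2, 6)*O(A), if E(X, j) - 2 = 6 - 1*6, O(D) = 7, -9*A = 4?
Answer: 14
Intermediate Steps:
A = -4/9 (A = -⅑*4 = -4/9 ≈ -0.44444)
E(X, j) = 2 (E(X, j) = 2 + (6 - 1*6) = 2 + (6 - 6) = 2 + 0 = 2)
E(2, 6)*O(A) = 2*7 = 14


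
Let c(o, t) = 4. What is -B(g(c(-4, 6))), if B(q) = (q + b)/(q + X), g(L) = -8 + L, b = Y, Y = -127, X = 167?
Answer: 131/163 ≈ 0.80368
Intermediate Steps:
b = -127
B(q) = (-127 + q)/(167 + q) (B(q) = (q - 127)/(q + 167) = (-127 + q)/(167 + q))
-B(g(c(-4, 6))) = -(-127 + (-8 + 4))/(167 + (-8 + 4)) = -(-127 - 4)/(167 - 4) = -(-131)/163 = -1*(-131/163) = 131/163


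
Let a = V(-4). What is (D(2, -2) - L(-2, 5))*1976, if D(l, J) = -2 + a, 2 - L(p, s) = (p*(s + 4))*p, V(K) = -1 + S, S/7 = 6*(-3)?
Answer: -187720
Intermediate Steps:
S = -126 (S = 7*(6*(-3)) = 7*(-18) = -126)
V(K) = -127 (V(K) = -1 - 126 = -127)
L(p, s) = 2 - p²*(4 + s) (L(p, s) = 2 - p*(s + 4)*p = 2 - p*(4 + s)*p = 2 - p²*(4 + s))
a = -127
D(l, J) = -129 (D(l, J) = -2 - 127 = -129)
(D(2, -2) - L(-2, 5))*1976 = (-129 - (2 - 4*(-2)² - 1*5*(-2)²))*1976 = (-129 - (2 - 4*4 - 1*5*4))*1976 = (-129 - (2 - 16 - 20))*1976 = (-129 - 1*(-34))*1976 = (-129 + 34)*1976 = -95*1976 = -187720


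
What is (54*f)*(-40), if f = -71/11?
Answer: 153360/11 ≈ 13942.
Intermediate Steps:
f = -71/11 (f = -71*1/11 = -71/11 ≈ -6.4545)
(54*f)*(-40) = (54*(-71/11))*(-40) = -3834/11*(-40) = 153360/11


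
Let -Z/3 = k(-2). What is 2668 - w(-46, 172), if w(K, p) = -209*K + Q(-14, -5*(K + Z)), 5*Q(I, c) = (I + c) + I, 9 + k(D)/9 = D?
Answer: -33447/5 ≈ -6689.4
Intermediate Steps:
k(D) = -81 + 9*D
Z = 297 (Z = -3*(-81 + 9*(-2)) = -3*(-81 - 18) = -3*(-99) = 297)
Q(I, c) = c/5 + 2*I/5 (Q(I, c) = ((I + c) + I)/5 = (c + 2*I)/5 = c/5 + 2*I/5)
w(K, p) = -1513/5 - 210*K (w(K, p) = -209*K + ((-5*(K + 297))/5 + (⅖)*(-14)) = -209*K + ((-5*(297 + K))/5 - 28/5) = -209*K + ((-1485 - 5*K)/5 - 28/5) = -209*K + ((-297 - K) - 28/5) = -209*K + (-1513/5 - K) = -1513/5 - 210*K)
2668 - w(-46, 172) = 2668 - (-1513/5 - 210*(-46)) = 2668 - (-1513/5 + 9660) = 2668 - 1*46787/5 = 2668 - 46787/5 = -33447/5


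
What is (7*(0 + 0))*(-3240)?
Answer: 0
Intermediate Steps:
(7*(0 + 0))*(-3240) = (7*0)*(-3240) = 0*(-3240) = 0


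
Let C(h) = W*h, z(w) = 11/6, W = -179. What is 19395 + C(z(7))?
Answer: 114401/6 ≈ 19067.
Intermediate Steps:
z(w) = 11/6 (z(w) = 11*(1/6) = 11/6)
C(h) = -179*h
19395 + C(z(7)) = 19395 - 179*11/6 = 19395 - 1969/6 = 114401/6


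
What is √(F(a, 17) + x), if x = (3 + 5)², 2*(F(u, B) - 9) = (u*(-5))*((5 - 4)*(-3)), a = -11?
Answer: I*√38/2 ≈ 3.0822*I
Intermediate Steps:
F(u, B) = 9 + 15*u/2 (F(u, B) = 9 + ((u*(-5))*((5 - 4)*(-3)))/2 = 9 + ((-5*u)*(1*(-3)))/2 = 9 + (-5*u*(-3))/2 = 9 + (15*u)/2 = 9 + 15*u/2)
x = 64 (x = 8² = 64)
√(F(a, 17) + x) = √((9 + (15/2)*(-11)) + 64) = √((9 - 165/2) + 64) = √(-147/2 + 64) = √(-19/2) = I*√38/2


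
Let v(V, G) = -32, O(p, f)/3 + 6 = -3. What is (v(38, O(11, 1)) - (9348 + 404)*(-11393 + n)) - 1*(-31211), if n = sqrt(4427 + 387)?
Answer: 111135715 - 9752*sqrt(4814) ≈ 1.1046e+8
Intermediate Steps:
O(p, f) = -27 (O(p, f) = -18 + 3*(-3) = -18 - 9 = -27)
n = sqrt(4814) ≈ 69.383
(v(38, O(11, 1)) - (9348 + 404)*(-11393 + n)) - 1*(-31211) = (-32 - (9348 + 404)*(-11393 + sqrt(4814))) - 1*(-31211) = (-32 - 9752*(-11393 + sqrt(4814))) + 31211 = (-32 - (-111104536 + 9752*sqrt(4814))) + 31211 = (-32 + (111104536 - 9752*sqrt(4814))) + 31211 = (111104504 - 9752*sqrt(4814)) + 31211 = 111135715 - 9752*sqrt(4814)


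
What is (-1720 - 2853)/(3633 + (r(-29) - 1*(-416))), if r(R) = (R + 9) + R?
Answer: -4573/4000 ≈ -1.1432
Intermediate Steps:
r(R) = 9 + 2*R (r(R) = (9 + R) + R = 9 + 2*R)
(-1720 - 2853)/(3633 + (r(-29) - 1*(-416))) = (-1720 - 2853)/(3633 + ((9 + 2*(-29)) - 1*(-416))) = -4573/(3633 + ((9 - 58) + 416)) = -4573/(3633 + (-49 + 416)) = -4573/(3633 + 367) = -4573/4000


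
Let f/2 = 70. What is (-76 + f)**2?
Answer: 4096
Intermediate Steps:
f = 140 (f = 2*70 = 140)
(-76 + f)**2 = (-76 + 140)**2 = 64**2 = 4096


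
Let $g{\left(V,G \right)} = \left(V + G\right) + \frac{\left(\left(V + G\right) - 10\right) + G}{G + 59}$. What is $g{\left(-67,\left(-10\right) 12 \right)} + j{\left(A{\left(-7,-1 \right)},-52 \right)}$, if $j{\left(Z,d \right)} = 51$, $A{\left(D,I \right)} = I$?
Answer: $- \frac{7979}{61} \approx -130.8$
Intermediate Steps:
$g{\left(V,G \right)} = G + V + \frac{-10 + V + 2 G}{59 + G}$ ($g{\left(V,G \right)} = \left(G + V\right) + \frac{\left(\left(G + V\right) - 10\right) + G}{59 + G} = \left(G + V\right) + \frac{\left(-10 + G + V\right) + G}{59 + G} = \left(G + V\right) + \frac{-10 + V + 2 G}{59 + G} = G + V + \frac{-10 + V + 2 G}{59 + G}$)
$g{\left(-67,\left(-10\right) 12 \right)} + j{\left(A{\left(-7,-1 \right)},-52 \right)} = \frac{-10 + \left(\left(-10\right) 12\right)^{2} + 60 \left(-67\right) + 61 \left(\left(-10\right) 12\right) + \left(-10\right) 12 \left(-67\right)}{59 - 120} + 51 = \frac{-10 + \left(-120\right)^{2} - 4020 + 61 \left(-120\right) - -8040}{59 - 120} + 51 = \frac{-10 + 14400 - 4020 - 7320 + 8040}{-61} + 51 = \left(- \frac{1}{61}\right) 11090 + 51 = - \frac{11090}{61} + 51 = - \frac{7979}{61}$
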